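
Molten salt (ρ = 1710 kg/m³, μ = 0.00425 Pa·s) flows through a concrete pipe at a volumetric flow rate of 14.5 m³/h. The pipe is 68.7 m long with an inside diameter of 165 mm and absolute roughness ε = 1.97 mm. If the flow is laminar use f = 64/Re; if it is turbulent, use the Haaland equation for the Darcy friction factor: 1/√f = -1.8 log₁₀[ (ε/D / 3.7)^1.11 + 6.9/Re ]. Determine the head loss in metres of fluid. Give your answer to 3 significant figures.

h_f ≈ 0.0332 m

Q = 14.5 m³/h = 14.5/3600 = 0.004028 m³/s.
Cross-sectional area A = πD²/4 = π(0.165)²/4 = 0.02138 m²; mean velocity V = Q/A = 0.004028/0.02138 = 0.1884 m/s.
Reynolds number Re = ρVD/μ = 1710 · 0.1884 · 0.165 / 0.00425 = 1.251e+04.
Re > 4000 → turbulent. Relative roughness ε/D = 0.00197/0.165 = 0.0119. Haaland: 1/√f = -1.8 log₁₀[(0.0119/3.7)^1.11 + 6.9/1.251e+04] = -1.8 log₁₀[0.00172 + 0.000552] = 4.76, so f = 0.04414.
Darcy-Weisbach: ΔP = f(L/D)(ρV²/2) = 0.04414·(68.7/0.165)·(1710·0.1884²/2) = 0.04414·416.4·30.34 = 557.6 Pa.
Head loss h_f = ΔP/(ρg) = 557.6/(1710·9.81) = 0.0332 m.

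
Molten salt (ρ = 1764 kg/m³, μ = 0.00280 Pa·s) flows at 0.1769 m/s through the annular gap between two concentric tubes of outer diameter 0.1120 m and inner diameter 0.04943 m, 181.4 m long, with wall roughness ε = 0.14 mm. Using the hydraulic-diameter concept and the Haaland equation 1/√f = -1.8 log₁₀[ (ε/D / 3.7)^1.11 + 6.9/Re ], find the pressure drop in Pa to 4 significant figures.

Hydraulic diameter D_h = 4A/P = D_o - D_i = 0.112 - 0.04943 = 0.06257 m.
Re = ρVD_h/μ = 1764·0.1769·0.06257/0.0028 = 6973.
ε/D_h = 0.00014/0.06257 = 0.00224; Haaland gives 1/√f = -1.8 log₁₀[0.000268+0.000989] = 5.221, so f = 0.03668.
ΔP = f(L/D_h)(ρV²/2) = 0.03668·181.4/0.06257·27.6 = 2935 Pa.

ΔP ≈ 2935 Pa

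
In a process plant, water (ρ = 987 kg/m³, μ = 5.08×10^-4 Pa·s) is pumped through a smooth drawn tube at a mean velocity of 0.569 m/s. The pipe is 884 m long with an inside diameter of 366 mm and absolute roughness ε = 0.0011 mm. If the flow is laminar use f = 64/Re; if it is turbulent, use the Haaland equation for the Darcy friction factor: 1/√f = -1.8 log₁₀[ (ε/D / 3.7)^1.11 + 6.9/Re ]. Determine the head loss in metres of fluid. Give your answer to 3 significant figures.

h_f ≈ 0.542 m

Reynolds number Re = ρVD/μ = 987 · 0.569 · 0.366 / 0.000508 = 4.046e+05.
Re > 4000 → turbulent. Relative roughness ε/D = 1.1e-06/0.366 = 3.01e-06. Haaland: 1/√f = -1.8 log₁₀[(3.01e-06/3.7)^1.11 + 6.9/4.046e+05] = -1.8 log₁₀[1.74e-07 + 1.71e-05] = 8.575, so f = 0.0136.
Darcy-Weisbach: ΔP = f(L/D)(ρV²/2) = 0.0136·(884/0.366)·(987·0.569²/2) = 0.0136·2415·159.8 = 5248 Pa.
Head loss h_f = ΔP/(ρg) = 5248/(987·9.81) = 0.542 m.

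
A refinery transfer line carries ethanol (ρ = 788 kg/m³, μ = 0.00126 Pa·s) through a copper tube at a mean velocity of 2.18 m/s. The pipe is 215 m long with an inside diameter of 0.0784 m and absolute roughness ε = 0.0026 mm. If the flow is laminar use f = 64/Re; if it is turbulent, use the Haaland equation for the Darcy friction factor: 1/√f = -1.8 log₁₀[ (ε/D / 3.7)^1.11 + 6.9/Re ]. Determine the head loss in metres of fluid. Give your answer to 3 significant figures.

Reynolds number Re = ρVD/μ = 788 · 2.18 · 0.0784 / 0.00126 = 1.069e+05.
Re > 4000 → turbulent. Relative roughness ε/D = 2.6e-06/0.0784 = 3.32e-05. Haaland: 1/√f = -1.8 log₁₀[(3.32e-05/3.7)^1.11 + 6.9/1.069e+05] = -1.8 log₁₀[2.5e-06 + 6.46e-05] = 7.512, so f = 0.01772.
Darcy-Weisbach: ΔP = f(L/D)(ρV²/2) = 0.01772·(215/0.0784)·(788·2.18²/2) = 0.01772·2742·1872 = 9.098e+04 Pa.
Head loss h_f = ΔP/(ρg) = 9.098e+04/(788·9.81) = 11.8 m.

h_f ≈ 11.8 m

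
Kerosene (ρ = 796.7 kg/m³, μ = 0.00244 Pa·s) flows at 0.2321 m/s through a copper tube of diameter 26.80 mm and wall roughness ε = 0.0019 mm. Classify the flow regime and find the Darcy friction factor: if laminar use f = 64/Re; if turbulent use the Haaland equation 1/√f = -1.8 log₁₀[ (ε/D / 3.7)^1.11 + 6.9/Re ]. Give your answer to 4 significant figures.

f ≈ 0.03151

Re = ρVD/μ = 796.7·0.2321·0.0268/0.00244 = 2031.
Re < 2300 → laminar, so f = 64/Re = 0.03151 (roughness is irrelevant in laminar flow).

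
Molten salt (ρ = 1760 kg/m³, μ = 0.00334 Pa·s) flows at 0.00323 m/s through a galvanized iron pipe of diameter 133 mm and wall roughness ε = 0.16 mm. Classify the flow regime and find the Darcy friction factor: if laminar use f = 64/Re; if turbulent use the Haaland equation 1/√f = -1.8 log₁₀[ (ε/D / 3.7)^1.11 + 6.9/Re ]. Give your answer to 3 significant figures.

Re = ρVD/μ = 1760·0.00323·0.133/0.00334 = 226.4.
Re < 2300 → laminar, so f = 64/Re = 0.2827 (roughness is irrelevant in laminar flow).

f ≈ 0.283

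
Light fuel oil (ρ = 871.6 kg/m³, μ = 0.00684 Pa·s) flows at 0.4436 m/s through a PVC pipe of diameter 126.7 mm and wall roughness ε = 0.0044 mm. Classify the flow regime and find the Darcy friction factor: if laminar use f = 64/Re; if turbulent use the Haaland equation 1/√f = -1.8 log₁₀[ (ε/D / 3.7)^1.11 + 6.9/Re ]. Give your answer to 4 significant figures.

f ≈ 0.03395

Re = ρVD/μ = 871.6·0.4436·0.1267/0.00684 = 7162.
Re > 4000 → turbulent. ε/D = 4.4e-06/0.1267 = 3.47e-05; Haaland: 1/√f = -1.8 log₁₀[2.63e-06 + 0.000963] = 5.427, so f = 0.03395.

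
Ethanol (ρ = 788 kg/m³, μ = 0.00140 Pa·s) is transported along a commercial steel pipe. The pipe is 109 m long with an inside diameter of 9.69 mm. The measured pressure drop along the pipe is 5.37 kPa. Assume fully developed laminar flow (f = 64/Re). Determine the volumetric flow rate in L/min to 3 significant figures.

For laminar flow, f = 64/Re with Re = ρVD/μ, so Darcy-Weisbach reduces to ΔP = 32μLV/D². Solving for V: V = ΔP·D²/(32μL) = 5370·(0.00969)²/(32·0.0014·109) = 0.1033 m/s.
Check: Re = ρVD/μ = 788·0.1033·0.00969/0.0014 = 563.2 < 2300, so the laminar assumption holds.
Q = V·A = 0.1033·(π/4·0.00969²) = 7.615e-06 m³/s = 0.457 L/min.

Q ≈ 0.457 L/min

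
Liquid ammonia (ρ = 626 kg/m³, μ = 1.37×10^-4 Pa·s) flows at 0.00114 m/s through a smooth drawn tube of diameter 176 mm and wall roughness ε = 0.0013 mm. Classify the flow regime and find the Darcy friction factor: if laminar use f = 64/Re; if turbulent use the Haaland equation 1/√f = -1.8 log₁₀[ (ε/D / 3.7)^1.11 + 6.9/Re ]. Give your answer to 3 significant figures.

Re = ρVD/μ = 626·0.00114·0.176/0.000137 = 916.8.
Re < 2300 → laminar, so f = 64/Re = 0.06981 (roughness is irrelevant in laminar flow).

f ≈ 0.0698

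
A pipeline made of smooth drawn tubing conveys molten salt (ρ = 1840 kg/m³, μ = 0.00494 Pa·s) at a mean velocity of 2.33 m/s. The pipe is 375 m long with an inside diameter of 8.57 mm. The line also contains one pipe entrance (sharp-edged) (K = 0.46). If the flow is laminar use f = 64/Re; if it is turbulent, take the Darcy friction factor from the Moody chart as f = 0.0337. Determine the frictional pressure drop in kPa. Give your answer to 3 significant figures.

Reynolds number Re = ρVD/μ = 1840 · 2.33 · 0.00857 / 0.00494 = 7438.
Re > 4000 → turbulent; use the Moody-chart value f = 0.0337.
Total minor-loss coefficient ΣK = 1·0.46 = 0.46.
ΔP = [f·L/D + ΣK]·(ρV²/2) = [0.0337·375/0.00857 + 0.46]·(1840·2.33²/2) = [1475 + 0.46]·4995 = 7.367e+06 Pa.
ΔP = 7.367e+06 Pa = 7370 kPa.

ΔP ≈ 7370 kPa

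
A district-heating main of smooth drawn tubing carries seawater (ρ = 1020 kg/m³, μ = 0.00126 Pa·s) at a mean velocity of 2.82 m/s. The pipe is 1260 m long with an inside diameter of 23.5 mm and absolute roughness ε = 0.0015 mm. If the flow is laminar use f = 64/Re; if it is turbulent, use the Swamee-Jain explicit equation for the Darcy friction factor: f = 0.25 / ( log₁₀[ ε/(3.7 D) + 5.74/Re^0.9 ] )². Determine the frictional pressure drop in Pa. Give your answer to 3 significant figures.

ΔP ≈ 4.50×10^6 Pa

Reynolds number Re = ρVD/μ = 1020 · 2.82 · 0.0235 / 0.00126 = 5.365e+04.
Re > 4000 → turbulent. Relative roughness ε/D = 1.5e-06/0.0235 = 6.38e-05. Swamee-Jain: f = 0.25/(log₁₀[6.38e-05/3.7 + 5.74/5.365e+04^0.9])² = 0.25/(log₁₀[1.73e-05 + 0.000318])² = 0.25/(-3.475)² = 0.02071.
Darcy-Weisbach: ΔP = f(L/D)(ρV²/2) = 0.02071·(1260/0.0235)·(1020·2.82²/2) = 0.02071·5.362e+04·4056 = 4.503e+06 Pa.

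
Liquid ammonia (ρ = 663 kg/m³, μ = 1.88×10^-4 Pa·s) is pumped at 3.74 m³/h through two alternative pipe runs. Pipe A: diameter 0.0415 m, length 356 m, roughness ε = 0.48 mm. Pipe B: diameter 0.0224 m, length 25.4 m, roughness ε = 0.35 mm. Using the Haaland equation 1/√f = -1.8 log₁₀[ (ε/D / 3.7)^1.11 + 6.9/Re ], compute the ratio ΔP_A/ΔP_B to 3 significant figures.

ΔP_A/ΔP_B ≈ 0.581

Pipe A: V = Q/A = 0.001039/0.001353 = 0.768 m/s; Re = 1.124e+05; ε/D = 0.0116; Haaland → f = 0.04038; ΔP_A = f(L/D)(ρV²/2) = 6.773e+04 Pa.
Pipe B: V = Q/A = 0.001039/0.0003941 = 2.636 m/s; Re = 2.083e+05; ε/D = 0.0156; Haaland → f = 0.04464; ΔP_B = f(L/D)(ρV²/2) = 1.166e+05 Pa.
ΔP_A/ΔP_B = 6.773e+04/1.166e+05 = 0.581.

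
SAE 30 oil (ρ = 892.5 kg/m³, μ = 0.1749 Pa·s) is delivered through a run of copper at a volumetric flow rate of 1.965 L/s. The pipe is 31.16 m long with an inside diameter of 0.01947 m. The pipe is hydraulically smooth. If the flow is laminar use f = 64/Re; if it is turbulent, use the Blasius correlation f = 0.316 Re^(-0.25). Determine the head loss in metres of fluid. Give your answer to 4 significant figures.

Q = 1.965 L/s = 1.965/1000 = 0.001965 m³/s.
Cross-sectional area A = πD²/4 = π(0.01947)²/4 = 0.0002977 m²; mean velocity V = Q/A = 0.001965/0.0002977 = 6.6 m/s.
Reynolds number Re = ρVD/μ = 892.5 · 6.6 · 0.01947 / 0.175 = 655.7.
Re < 2300 → laminar flow, so f = 64/Re = 64/655.7 = 0.0976 (the turbulent correlation is not needed).
Darcy-Weisbach: ΔP = f(L/D)(ρV²/2) = 0.0976·(31.16/0.01947)·(892.5·6.6²/2) = 0.0976·1600·1.944e+04 = 3.036e+06 Pa.
Head loss h_f = ΔP/(ρg) = 3.036e+06/(892.5·9.81) = 346.8 m.

h_f ≈ 346.8 m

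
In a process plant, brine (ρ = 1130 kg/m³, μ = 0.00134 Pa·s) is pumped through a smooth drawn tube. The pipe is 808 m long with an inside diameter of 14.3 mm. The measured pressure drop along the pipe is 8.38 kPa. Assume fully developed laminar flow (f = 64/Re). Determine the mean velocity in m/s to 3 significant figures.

For laminar flow, f = 64/Re with Re = ρVD/μ, so Darcy-Weisbach reduces to ΔP = 32μLV/D². Solving for V: V = ΔP·D²/(32μL) = 8380·(0.0143)²/(32·0.00134·808) = 0.04946 m/s.
Check: Re = ρVD/μ = 1130·0.04946·0.0143/0.00134 = 596.4 < 2300, so the laminar assumption holds.

V ≈ 0.0495 m/s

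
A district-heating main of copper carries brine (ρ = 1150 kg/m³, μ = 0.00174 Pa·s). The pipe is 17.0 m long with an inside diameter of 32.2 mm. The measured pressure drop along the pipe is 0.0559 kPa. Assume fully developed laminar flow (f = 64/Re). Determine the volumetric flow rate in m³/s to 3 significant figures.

Q ≈ 4.99×10^-5 m³/s

For laminar flow, f = 64/Re with Re = ρVD/μ, so Darcy-Weisbach reduces to ΔP = 32μLV/D². Solving for V: V = ΔP·D²/(32μL) = 55.9·(0.0322)²/(32·0.00174·17) = 0.06123 m/s.
Check: Re = ρVD/μ = 1150·0.06123·0.0322/0.00174 = 1303 < 2300, so the laminar assumption holds.
Q = V·A = 0.06123·(π/4·0.0322²) = 4.986e-05 m³/s = 4.99×10^-5 m³/s.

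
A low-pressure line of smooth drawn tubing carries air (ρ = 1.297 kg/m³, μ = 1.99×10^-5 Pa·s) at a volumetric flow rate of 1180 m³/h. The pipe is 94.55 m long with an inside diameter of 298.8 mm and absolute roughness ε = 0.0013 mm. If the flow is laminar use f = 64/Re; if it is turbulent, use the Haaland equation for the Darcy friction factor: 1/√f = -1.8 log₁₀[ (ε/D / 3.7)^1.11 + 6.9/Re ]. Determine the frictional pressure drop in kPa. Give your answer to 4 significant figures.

ΔP ≈ 0.08157 kPa

Q = 1180 m³/h = 1180/3600 = 0.3278 m³/s.
Cross-sectional area A = πD²/4 = π(0.2988)²/4 = 0.07012 m²; mean velocity V = Q/A = 0.3278/0.07012 = 4.674 m/s.
Reynolds number Re = ρVD/μ = 1.297 · 4.674 · 0.2988 / 1.99e-05 = 9.103e+04.
Re > 4000 → turbulent. Relative roughness ε/D = 1.3e-06/0.2988 = 4.35e-06. Haaland: 1/√f = -1.8 log₁₀[(4.35e-06/3.7)^1.11 + 6.9/9.103e+04] = -1.8 log₁₀[2.62e-07 + 7.58e-05] = 7.414, so f = 0.01819.
Darcy-Weisbach: ΔP = f(L/D)(ρV²/2) = 0.01819·(94.55/0.2988)·(1.297·4.674²/2) = 0.01819·316.4·14.17 = 81.57 Pa.
ΔP = 81.57 Pa = 0.08157 kPa.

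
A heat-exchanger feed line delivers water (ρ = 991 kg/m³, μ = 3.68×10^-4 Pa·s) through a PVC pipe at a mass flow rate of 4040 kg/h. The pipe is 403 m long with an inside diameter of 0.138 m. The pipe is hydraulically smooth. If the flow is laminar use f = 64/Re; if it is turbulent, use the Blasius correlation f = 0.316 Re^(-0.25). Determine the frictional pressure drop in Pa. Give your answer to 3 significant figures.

ṁ = 4040 kg/h = 4040/3600 = 1.122 kg/s.
A = πD²/4 = π(0.138)²/4 = 0.01496 m²; mean velocity V = ṁ/(ρA) = 1.122/(991 · 0.01496) = 0.07571 m/s.
Reynolds number Re = ρVD/μ = 991 · 0.07571 · 0.138 / 0.000368 = 2.814e+04.
Re > 4000 → turbulent. Smooth-pipe (Blasius): f = 0.316 Re^(-0.25) = 0.316/(2.814e+04)^0.25 = 0.0244.
Darcy-Weisbach: ΔP = f(L/D)(ρV²/2) = 0.0244·(403/0.138)·(991·0.07571²/2) = 0.0244·2920·2.84 = 202.4 Pa.

ΔP ≈ 202 Pa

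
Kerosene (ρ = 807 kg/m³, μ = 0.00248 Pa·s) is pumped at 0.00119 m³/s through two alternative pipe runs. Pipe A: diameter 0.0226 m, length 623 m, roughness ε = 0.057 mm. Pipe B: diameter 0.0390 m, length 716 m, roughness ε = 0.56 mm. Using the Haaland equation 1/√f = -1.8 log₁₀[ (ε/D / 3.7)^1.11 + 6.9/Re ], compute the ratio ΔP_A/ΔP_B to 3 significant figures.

ΔP_A/ΔP_B ≈ 8.60

Pipe A: V = Q/A = 0.00119/0.0004011 = 2.966 m/s; Re = 2.182e+04; ε/D = 0.00252; Haaland → f = 0.03002; ΔP_A = f(L/D)(ρV²/2) = 2.939e+06 Pa.
Pipe B: V = Q/A = 0.00119/0.001195 = 0.9962 m/s; Re = 1.264e+04; ε/D = 0.0144; Haaland → f = 0.0465; ΔP_B = f(L/D)(ρV²/2) = 3.418e+05 Pa.
ΔP_A/ΔP_B = 2.939e+06/3.418e+05 = 8.60.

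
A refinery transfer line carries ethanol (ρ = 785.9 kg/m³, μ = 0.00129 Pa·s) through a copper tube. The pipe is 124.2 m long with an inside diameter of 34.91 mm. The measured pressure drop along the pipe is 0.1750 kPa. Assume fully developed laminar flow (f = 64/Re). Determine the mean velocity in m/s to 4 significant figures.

V ≈ 0.04160 m/s

For laminar flow, f = 64/Re with Re = ρVD/μ, so Darcy-Weisbach reduces to ΔP = 32μLV/D². Solving for V: V = ΔP·D²/(32μL) = 175·(0.03491)²/(32·0.00129·124.2) = 0.0416 m/s.
Check: Re = ρVD/μ = 785.9·0.0416·0.03491/0.00129 = 884.7 < 2300, so the laminar assumption holds.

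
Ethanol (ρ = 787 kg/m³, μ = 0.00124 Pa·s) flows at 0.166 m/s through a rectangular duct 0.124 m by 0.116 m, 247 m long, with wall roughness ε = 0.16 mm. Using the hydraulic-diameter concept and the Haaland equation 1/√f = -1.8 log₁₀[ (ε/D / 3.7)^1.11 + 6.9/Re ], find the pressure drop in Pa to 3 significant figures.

ΔP ≈ 692 Pa

Hydraulic diameter D_h = 4A/P = 4·(0.124·0.116)/(2·(0.124+0.116)) = 0.05754/0.48 = 0.1199 m.
Re = ρVD_h/μ = 787·0.166·0.1199/0.00124 = 1.263e+04.
ε/D_h = 0.00016/0.1199 = 0.00133; Haaland gives 1/√f = -1.8 log₁₀[0.000151+0.000546] = 5.682, so f = 0.03097.
ΔP = f(L/D_h)(ρV²/2) = 0.03097·247/0.1199·10.84 = 692.1 Pa.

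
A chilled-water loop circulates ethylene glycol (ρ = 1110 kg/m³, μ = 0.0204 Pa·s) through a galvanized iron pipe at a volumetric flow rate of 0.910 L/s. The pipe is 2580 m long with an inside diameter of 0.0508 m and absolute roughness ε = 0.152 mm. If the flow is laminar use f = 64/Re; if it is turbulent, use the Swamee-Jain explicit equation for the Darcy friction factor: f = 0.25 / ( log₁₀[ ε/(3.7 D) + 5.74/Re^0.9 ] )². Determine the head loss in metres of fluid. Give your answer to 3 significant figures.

h_f ≈ 26.9 m

Q = 0.910 L/s = 0.910/1000 = 0.00091 m³/s.
Cross-sectional area A = πD²/4 = π(0.0508)²/4 = 0.002027 m²; mean velocity V = Q/A = 0.00091/0.002027 = 0.449 m/s.
Reynolds number Re = ρVD/μ = 1110 · 0.449 · 0.0508 / 0.0204 = 1241.
Re < 2300 → laminar flow, so f = 64/Re = 64/1241 = 0.05157 (the turbulent correlation is not needed).
Darcy-Weisbach: ΔP = f(L/D)(ρV²/2) = 0.05157·(2580/0.0508)·(1110·0.449²/2) = 0.05157·5.079e+04·111.9 = 2.93e+05 Pa.
Head loss h_f = ΔP/(ρg) = 2.93e+05/(1110·9.81) = 26.9 m.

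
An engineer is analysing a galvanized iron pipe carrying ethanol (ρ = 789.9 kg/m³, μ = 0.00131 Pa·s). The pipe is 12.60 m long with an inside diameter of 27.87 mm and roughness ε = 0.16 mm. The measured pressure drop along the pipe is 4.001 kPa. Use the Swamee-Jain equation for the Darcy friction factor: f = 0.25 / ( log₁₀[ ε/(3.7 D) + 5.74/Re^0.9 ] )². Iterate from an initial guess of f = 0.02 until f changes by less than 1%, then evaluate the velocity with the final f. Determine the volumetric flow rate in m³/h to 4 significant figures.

Q ≈ 1.689 m³/h

Rearranging Darcy-Weisbach: V = √(2·ΔP·D/(f·L·ρ)). With ε/D = 0.00016/0.02787 = 0.00574, iterate starting from f = 0.02:
  f = 0.02 → V = √(2·4001·0.02787/(0.02·12.6·789.9)) = 1.058 m/s; Re = ρVD/μ = 1.779e+04; f → 0.03648
  f = 0.03648 → V = 0.7838 m/s; Re = 1.317e+04; f → 0.03778
  f = 0.03778 → V = 0.7701 m/s; Re = 1.294e+04; f → 0.03787
Converged (Δf/f < 1%). With the final f = 0.03787: V = √(2·4001·0.02787/(0.03787·12.6·789.9)) = 0.7693 m/s.
Q = V·A = 0.7693·(π/4·0.02787²) = 0.0004693 m³/s = 1.689 m³/h.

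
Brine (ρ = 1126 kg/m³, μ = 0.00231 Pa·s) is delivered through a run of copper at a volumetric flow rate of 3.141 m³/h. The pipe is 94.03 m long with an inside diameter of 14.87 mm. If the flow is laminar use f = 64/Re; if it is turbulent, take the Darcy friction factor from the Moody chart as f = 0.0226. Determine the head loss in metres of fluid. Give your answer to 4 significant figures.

h_f ≈ 183.9 m

Q = 3.141 m³/h = 3.141/3600 = 0.0008725 m³/s.
Cross-sectional area A = πD²/4 = π(0.01487)²/4 = 0.0001737 m²; mean velocity V = Q/A = 0.0008725/0.0001737 = 5.024 m/s.
Reynolds number Re = ρVD/μ = 1126 · 5.024 · 0.01487 / 0.00231 = 3.642e+04.
Re > 4000 → turbulent; use the Moody-chart value f = 0.0226.
Darcy-Weisbach: ΔP = f(L/D)(ρV²/2) = 0.0226·(94.03/0.01487)·(1126·5.024²/2) = 0.0226·6323·1.421e+04 = 2.031e+06 Pa.
Head loss h_f = ΔP/(ρg) = 2.031e+06/(1126·9.81) = 183.9 m.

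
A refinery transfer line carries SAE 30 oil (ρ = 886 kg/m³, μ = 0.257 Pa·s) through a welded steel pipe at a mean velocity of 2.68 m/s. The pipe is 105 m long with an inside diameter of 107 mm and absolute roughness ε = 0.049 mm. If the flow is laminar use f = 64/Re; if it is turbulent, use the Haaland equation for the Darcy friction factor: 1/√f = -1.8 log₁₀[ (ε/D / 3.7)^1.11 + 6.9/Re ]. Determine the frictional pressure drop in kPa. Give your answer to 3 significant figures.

ΔP ≈ 202 kPa

Reynolds number Re = ρVD/μ = 886 · 2.68 · 0.107 / 0.257 = 988.6.
Re < 2300 → laminar flow, so f = 64/Re = 64/988.6 = 0.06474 (the turbulent correlation is not needed).
Darcy-Weisbach: ΔP = f(L/D)(ρV²/2) = 0.06474·(105/0.107)·(886·2.68²/2) = 0.06474·981.3·3182 = 2.021e+05 Pa.
ΔP = 2.021e+05 Pa = 202 kPa.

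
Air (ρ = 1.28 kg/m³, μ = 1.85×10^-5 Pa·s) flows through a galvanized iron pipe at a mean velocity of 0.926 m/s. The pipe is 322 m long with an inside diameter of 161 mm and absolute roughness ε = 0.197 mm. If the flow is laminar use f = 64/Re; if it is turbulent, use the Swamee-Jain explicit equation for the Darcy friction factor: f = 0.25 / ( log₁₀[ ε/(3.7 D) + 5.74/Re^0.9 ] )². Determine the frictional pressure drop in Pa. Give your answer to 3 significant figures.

ΔP ≈ 36.0 Pa

Reynolds number Re = ρVD/μ = 1.28 · 0.926 · 0.161 / 1.85e-05 = 1.032e+04.
Re > 4000 → turbulent. Relative roughness ε/D = 0.000197/0.161 = 0.00122. Swamee-Jain: f = 0.25/(log₁₀[0.00122/3.7 + 5.74/1.032e+04^0.9])² = 0.25/(log₁₀[0.000331 + 0.0014])² = 0.25/(-2.761)² = 0.03279.
Darcy-Weisbach: ΔP = f(L/D)(ρV²/2) = 0.03279·(322/0.161)·(1.28·0.926²/2) = 0.03279·2000·0.5488 = 35.99 Pa.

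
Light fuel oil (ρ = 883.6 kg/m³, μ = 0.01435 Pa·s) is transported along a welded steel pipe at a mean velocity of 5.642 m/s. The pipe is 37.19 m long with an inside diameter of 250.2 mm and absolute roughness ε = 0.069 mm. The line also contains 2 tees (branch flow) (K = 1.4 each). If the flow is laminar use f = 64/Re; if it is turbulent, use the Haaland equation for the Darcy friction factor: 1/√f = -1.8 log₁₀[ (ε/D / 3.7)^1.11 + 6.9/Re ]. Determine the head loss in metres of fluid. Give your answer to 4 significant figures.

Reynolds number Re = ρVD/μ = 883.6 · 5.642 · 0.2502 / 0.0143 = 8.692e+04.
Re > 4000 → turbulent. Relative roughness ε/D = 6.9e-05/0.2502 = 0.000276. Haaland: 1/√f = -1.8 log₁₀[(0.000276/3.7)^1.11 + 6.9/8.692e+04] = -1.8 log₁₀[2.62e-05 + 7.94e-05] = 7.158, so f = 0.01952.
Total minor-loss coefficient ΣK = 2·1.4 = 2.8.
ΔP = [f·L/D + ΣK]·(ρV²/2) = [0.01952·37.19/0.2502 + 2.8]·(883.6·5.642²/2) = [2.901 + 2.8]·1.406e+04 = 8.018e+04 Pa.
Head loss h_f = ΔP/(ρg) = 8.018e+04/(883.6·9.81) = 9.250 m.

h_f ≈ 9.250 m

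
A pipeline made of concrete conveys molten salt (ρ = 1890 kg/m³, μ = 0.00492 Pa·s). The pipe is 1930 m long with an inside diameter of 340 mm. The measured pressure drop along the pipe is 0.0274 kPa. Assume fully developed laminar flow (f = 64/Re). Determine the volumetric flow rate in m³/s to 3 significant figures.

For laminar flow, f = 64/Re with Re = ρVD/μ, so Darcy-Weisbach reduces to ΔP = 32μLV/D². Solving for V: V = ΔP·D²/(32μL) = 27.4·(0.34)²/(32·0.00492·1930) = 0.01042 m/s.
Check: Re = ρVD/μ = 1890·0.01042·0.34/0.00492 = 1361 < 2300, so the laminar assumption holds.
Q = V·A = 0.01042·(π/4·0.34²) = 0.0009464 m³/s = 9.46×10^-4 m³/s.

Q ≈ 9.46×10^-4 m³/s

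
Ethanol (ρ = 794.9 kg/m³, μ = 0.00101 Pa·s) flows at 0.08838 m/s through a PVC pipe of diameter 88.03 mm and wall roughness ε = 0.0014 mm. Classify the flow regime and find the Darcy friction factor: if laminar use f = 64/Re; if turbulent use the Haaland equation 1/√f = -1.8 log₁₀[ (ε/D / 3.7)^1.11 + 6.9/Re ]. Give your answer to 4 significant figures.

Re = ρVD/μ = 794.9·0.08838·0.08803/0.00101 = 6123.
Re > 4000 → turbulent. ε/D = 1.4e-06/0.08803 = 1.59e-05; Haaland: 1/√f = -1.8 log₁₀[1.1e-06 + 0.00113] = 5.306, so f = 0.03552.

f ≈ 0.03552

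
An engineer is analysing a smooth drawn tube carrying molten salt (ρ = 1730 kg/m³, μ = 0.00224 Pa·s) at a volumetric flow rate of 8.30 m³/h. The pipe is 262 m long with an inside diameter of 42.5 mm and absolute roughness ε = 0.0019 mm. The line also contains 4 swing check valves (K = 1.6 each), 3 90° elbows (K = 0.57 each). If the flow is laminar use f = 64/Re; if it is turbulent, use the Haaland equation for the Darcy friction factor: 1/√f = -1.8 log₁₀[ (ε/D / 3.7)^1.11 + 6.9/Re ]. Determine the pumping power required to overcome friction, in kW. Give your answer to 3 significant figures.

Q = 8.30 m³/h = 8.30/3600 = 0.002306 m³/s.
Cross-sectional area A = πD²/4 = π(0.0425)²/4 = 0.001419 m²; mean velocity V = Q/A = 0.002306/0.001419 = 1.625 m/s.
Reynolds number Re = ρVD/μ = 1730 · 1.625 · 0.0425 / 0.00224 = 5.335e+04.
Re > 4000 → turbulent. Relative roughness ε/D = 1.9e-06/0.0425 = 4.47e-05. Haaland: 1/√f = -1.8 log₁₀[(4.47e-05/3.7)^1.11 + 6.9/5.335e+04] = -1.8 log₁₀[3.48e-06 + 0.000129] = 6.978, so f = 0.02054.
Total minor-loss coefficient ΣK = 4·1.6 + 3·0.57 = 8.11.
ΔP = [f·L/D + ΣK]·(ρV²/2) = [0.02054·262/0.0425 + 8.11]·(1730·1.625²/2) = [126.6 + 8.11]·2285 = 3.078e+05 Pa.
Pumping power P = QΔP = 0.002306·3.078e+05 = 709.6 W = 0.710 kW.

P ≈ 0.710 kW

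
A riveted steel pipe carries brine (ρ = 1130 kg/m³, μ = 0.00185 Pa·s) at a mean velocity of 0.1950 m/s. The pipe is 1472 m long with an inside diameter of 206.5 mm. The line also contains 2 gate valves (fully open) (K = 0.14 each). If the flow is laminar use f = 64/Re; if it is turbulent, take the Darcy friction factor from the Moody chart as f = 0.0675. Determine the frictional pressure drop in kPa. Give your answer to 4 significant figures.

Reynolds number Re = ρVD/μ = 1130 · 0.195 · 0.2065 / 0.00185 = 2.46e+04.
Re > 4000 → turbulent; use the Moody-chart value f = 0.0675.
Total minor-loss coefficient ΣK = 2·0.14 = 0.28.
ΔP = [f·L/D + ΣK]·(ρV²/2) = [0.0675·1472/0.2065 + 0.28]·(1130·0.195²/2) = [481.2 + 0.28]·21.48 = 1.034e+04 Pa.
ΔP = 1.034e+04 Pa = 10.34 kPa.

ΔP ≈ 10.34 kPa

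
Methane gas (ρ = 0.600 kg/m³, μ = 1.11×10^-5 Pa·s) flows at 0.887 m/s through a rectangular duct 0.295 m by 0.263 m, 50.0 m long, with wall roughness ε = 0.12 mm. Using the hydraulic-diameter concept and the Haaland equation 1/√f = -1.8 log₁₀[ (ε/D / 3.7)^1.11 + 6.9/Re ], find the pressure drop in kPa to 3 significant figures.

Hydraulic diameter D_h = 4A/P = 4·(0.295·0.263)/(2·(0.295+0.263)) = 0.3103/1.116 = 0.2781 m.
Re = ρVD_h/μ = 0.6·0.887·0.2781/1.11e-05 = 1.333e+04.
ε/D_h = 0.00012/0.2781 = 0.000432; Haaland gives 1/√f = -1.8 log₁₀[4.31e-05+0.000518] = 5.852, so f = 0.0292.
ΔP = f(L/D_h)(ρV²/2) = 0.0292·50/0.2781·0.236 = 1.239 Pa.
ΔP = 0.00124 kPa.

ΔP ≈ 0.00124 kPa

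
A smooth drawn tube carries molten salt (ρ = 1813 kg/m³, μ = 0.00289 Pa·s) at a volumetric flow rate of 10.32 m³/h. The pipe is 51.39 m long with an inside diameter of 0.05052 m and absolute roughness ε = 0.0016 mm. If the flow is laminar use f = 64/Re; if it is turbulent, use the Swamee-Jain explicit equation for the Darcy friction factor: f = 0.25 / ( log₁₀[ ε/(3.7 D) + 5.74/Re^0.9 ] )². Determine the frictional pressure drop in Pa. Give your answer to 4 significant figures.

ΔP ≈ 40260 Pa

Q = 10.32 m³/h = 10.32/3600 = 0.002867 m³/s.
Cross-sectional area A = πD²/4 = π(0.05052)²/4 = 0.002005 m²; mean velocity V = Q/A = 0.002867/0.002005 = 1.43 m/s.
Reynolds number Re = ρVD/μ = 1813 · 1.43 · 0.05052 / 0.00289 = 4.532e+04.
Re > 4000 → turbulent. Relative roughness ε/D = 1.6e-06/0.05052 = 3.17e-05. Swamee-Jain: f = 0.25/(log₁₀[3.17e-05/3.7 + 5.74/4.532e+04^0.9])² = 0.25/(log₁₀[8.56e-06 + 0.00037])² = 0.25/(-3.422)² = 0.02135.
Darcy-Weisbach: ΔP = f(L/D)(ρV²/2) = 0.02135·(51.39/0.05052)·(1813·1.43²/2) = 0.02135·1017·1854 = 4.026e+04 Pa.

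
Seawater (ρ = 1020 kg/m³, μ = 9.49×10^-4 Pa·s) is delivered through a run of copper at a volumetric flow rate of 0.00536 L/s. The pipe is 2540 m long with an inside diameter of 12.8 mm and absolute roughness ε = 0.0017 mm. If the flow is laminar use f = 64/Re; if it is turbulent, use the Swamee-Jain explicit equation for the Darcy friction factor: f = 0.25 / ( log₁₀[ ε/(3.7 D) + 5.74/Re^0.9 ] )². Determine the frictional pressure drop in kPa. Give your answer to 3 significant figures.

ΔP ≈ 19.6 kPa

Q = 0.00536 L/s = 0.00536/1000 = 5.36e-06 m³/s.
Cross-sectional area A = πD²/4 = π(0.0128)²/4 = 0.0001287 m²; mean velocity V = Q/A = 5.36e-06/0.0001287 = 0.04165 m/s.
Reynolds number Re = ρVD/μ = 1020 · 0.04165 · 0.0128 / 0.000949 = 573.1.
Re < 2300 → laminar flow, so f = 64/Re = 64/573.1 = 0.1117 (the turbulent correlation is not needed).
Darcy-Weisbach: ΔP = f(L/D)(ρV²/2) = 0.1117·(2540/0.0128)·(1020·0.04165²/2) = 0.1117·1.984e+05·0.8849 = 1.961e+04 Pa.
ΔP = 1.961e+04 Pa = 19.6 kPa.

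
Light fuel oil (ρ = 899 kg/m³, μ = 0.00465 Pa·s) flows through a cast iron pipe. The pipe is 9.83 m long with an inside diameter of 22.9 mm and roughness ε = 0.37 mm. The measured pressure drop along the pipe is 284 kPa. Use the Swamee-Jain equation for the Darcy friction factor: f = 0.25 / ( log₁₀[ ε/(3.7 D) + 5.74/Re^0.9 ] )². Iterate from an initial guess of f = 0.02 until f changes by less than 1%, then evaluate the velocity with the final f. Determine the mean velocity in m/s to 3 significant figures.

V ≈ 5.58 m/s

Rearranging Darcy-Weisbach: V = √(2·ΔP·D/(f·L·ρ)). With ε/D = 0.00037/0.0229 = 0.0162, iterate starting from f = 0.02:
  f = 0.02 → V = √(2·2.84e+05·0.0229/(0.02·9.83·899)) = 8.579 m/s; Re = ρVD/μ = 3.798e+04; f → 0.0465
  f = 0.0465 → V = 5.626 m/s; Re = 2.491e+04; f → 0.04722
  f = 0.04722 → V = 5.583 m/s; Re = 2.472e+04; f → 0.04724
Converged (Δf/f < 1%). With the final f = 0.04724: V = √(2·2.84e+05·0.0229/(0.04724·9.83·899)) = 5.582 m/s.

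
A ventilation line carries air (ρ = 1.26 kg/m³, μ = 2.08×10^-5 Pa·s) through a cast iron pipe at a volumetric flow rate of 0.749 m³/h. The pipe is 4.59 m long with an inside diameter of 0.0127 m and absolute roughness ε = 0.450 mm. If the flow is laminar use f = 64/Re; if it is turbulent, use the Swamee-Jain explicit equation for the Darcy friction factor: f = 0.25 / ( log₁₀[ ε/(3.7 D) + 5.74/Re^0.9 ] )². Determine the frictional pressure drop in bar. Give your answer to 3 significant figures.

ΔP ≈ 3.11×10^-4 bar

Q = 0.749 m³/h = 0.749/3600 = 0.0002081 m³/s.
Cross-sectional area A = πD²/4 = π(0.0127)²/4 = 0.0001267 m²; mean velocity V = Q/A = 0.0002081/0.0001267 = 1.642 m/s.
Reynolds number Re = ρVD/μ = 1.26 · 1.642 · 0.0127 / 2.08e-05 = 1264.
Re < 2300 → laminar flow, so f = 64/Re = 64/1264 = 0.05065 (the turbulent correlation is not needed).
Darcy-Weisbach: ΔP = f(L/D)(ρV²/2) = 0.05065·(4.59/0.0127)·(1.26·1.642²/2) = 0.05065·361.4·1.699 = 31.11 Pa.
ΔP = 31.11 Pa = 3.11×10^-4 bar.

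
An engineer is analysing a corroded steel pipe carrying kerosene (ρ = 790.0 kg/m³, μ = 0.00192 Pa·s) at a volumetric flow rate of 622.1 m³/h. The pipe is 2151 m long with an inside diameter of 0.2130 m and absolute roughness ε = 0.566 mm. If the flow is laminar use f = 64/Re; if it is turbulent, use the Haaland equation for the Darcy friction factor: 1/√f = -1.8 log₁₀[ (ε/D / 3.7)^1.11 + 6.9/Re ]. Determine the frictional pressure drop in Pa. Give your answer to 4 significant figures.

Q = 622.1 m³/h = 622.1/3600 = 0.1728 m³/s.
Cross-sectional area A = πD²/4 = π(0.213)²/4 = 0.03563 m²; mean velocity V = Q/A = 0.1728/0.03563 = 4.85 m/s.
Reynolds number Re = ρVD/μ = 790 · 4.85 · 0.213 / 0.00192 = 4.25e+05.
Re > 4000 → turbulent. Relative roughness ε/D = 0.000566/0.213 = 0.00266. Haaland: 1/√f = -1.8 log₁₀[(0.00266/3.7)^1.11 + 6.9/4.25e+05] = -1.8 log₁₀[0.000324 + 1.62e-05] = 6.243, so f = 0.02566.
Darcy-Weisbach: ΔP = f(L/D)(ρV²/2) = 0.02566·(2151/0.213)·(790·4.85²/2) = 0.02566·1.01e+04·9290 = 2.407e+06 Pa.

ΔP ≈ 2407000 Pa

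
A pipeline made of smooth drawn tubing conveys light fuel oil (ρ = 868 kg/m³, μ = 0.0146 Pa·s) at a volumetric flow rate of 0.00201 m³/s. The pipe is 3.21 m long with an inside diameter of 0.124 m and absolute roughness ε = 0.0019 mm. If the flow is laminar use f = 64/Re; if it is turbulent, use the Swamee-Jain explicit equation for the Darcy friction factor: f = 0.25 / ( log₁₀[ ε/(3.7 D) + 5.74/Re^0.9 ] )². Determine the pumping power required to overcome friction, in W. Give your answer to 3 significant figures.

Cross-sectional area A = πD²/4 = π(0.124)²/4 = 0.01208 m²; mean velocity V = Q/A = 0.00201/0.01208 = 0.1664 m/s.
Reynolds number Re = ρVD/μ = 868 · 0.1664 · 0.124 / 0.0146 = 1227.
Re < 2300 → laminar flow, so f = 64/Re = 64/1227 = 0.05216 (the turbulent correlation is not needed).
Darcy-Weisbach: ΔP = f(L/D)(ρV²/2) = 0.05216·(3.21/0.124)·(868·0.1664²/2) = 0.05216·25.89·12.02 = 16.23 Pa.
Pumping power P = QΔP = 0.00201·16.23 = 0.03263 W = 0.0326 W.

P ≈ 0.0326 W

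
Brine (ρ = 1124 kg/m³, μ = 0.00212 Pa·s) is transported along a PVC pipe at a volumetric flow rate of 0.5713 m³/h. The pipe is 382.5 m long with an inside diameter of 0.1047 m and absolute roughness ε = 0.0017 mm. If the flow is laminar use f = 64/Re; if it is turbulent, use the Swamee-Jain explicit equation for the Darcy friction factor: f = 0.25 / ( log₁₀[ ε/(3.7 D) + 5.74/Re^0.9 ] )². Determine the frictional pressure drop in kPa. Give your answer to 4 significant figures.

Q = 0.5713 m³/h = 0.5713/3600 = 0.0001587 m³/s.
Cross-sectional area A = πD²/4 = π(0.1047)²/4 = 0.00861 m²; mean velocity V = Q/A = 0.0001587/0.00861 = 0.01843 m/s.
Reynolds number Re = ρVD/μ = 1124 · 0.01843 · 0.1047 / 0.00212 = 1023.
Re < 2300 → laminar flow, so f = 64/Re = 64/1023 = 0.06255 (the turbulent correlation is not needed).
Darcy-Weisbach: ΔP = f(L/D)(ρV²/2) = 0.06255·(382.5/0.1047)·(1124·0.01843²/2) = 0.06255·3653·0.1909 = 43.63 Pa.
ΔP = 43.63 Pa = 0.04363 kPa.

ΔP ≈ 0.04363 kPa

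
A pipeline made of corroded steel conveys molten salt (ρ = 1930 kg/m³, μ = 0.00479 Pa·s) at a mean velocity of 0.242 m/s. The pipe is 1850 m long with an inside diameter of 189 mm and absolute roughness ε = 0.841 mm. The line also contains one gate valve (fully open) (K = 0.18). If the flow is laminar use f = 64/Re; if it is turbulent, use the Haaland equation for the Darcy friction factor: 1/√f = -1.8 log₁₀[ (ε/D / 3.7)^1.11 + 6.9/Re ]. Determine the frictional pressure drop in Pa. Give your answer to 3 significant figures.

ΔP ≈ 18700 Pa

Reynolds number Re = ρVD/μ = 1930 · 0.242 · 0.189 / 0.00479 = 1.843e+04.
Re > 4000 → turbulent. Relative roughness ε/D = 0.000841/0.189 = 0.00445. Haaland: 1/√f = -1.8 log₁₀[(0.00445/3.7)^1.11 + 6.9/1.843e+04] = -1.8 log₁₀[0.000574 + 0.000374] = 5.441, so f = 0.03377.
Total minor-loss coefficient ΣK = 1·0.18 = 0.18.
ΔP = [f·L/D + ΣK]·(ρV²/2) = [0.03377·1850/0.189 + 0.18]·(1930·0.242²/2) = [330.6 + 0.18]·56.51 = 1.869e+04 Pa.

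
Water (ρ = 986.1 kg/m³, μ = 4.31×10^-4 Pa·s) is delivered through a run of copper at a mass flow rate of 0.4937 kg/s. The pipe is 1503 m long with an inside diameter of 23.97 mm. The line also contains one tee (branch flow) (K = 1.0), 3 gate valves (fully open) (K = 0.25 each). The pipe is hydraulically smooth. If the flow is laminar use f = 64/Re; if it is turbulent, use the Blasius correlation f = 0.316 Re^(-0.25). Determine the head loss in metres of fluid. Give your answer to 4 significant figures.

A = πD²/4 = π(0.02397)²/4 = 0.0004513 m²; mean velocity V = ṁ/(ρA) = 0.4937/(986.1 · 0.0004513) = 1.109 m/s.
Reynolds number Re = ρVD/μ = 986.1 · 1.109 · 0.02397 / 0.000431 = 6.085e+04.
Re > 4000 → turbulent. Smooth-pipe (Blasius): f = 0.316 Re^(-0.25) = 0.316/(6.085e+04)^0.25 = 0.02012.
Total minor-loss coefficient ΣK = 1·1 + 3·0.25 = 1.75.
ΔP = [f·L/D + ΣK]·(ρV²/2) = [0.02012·1503/0.02397 + 1.75]·(986.1·1.109²/2) = [1262 + 1.75]·606.9 = 7.667e+05 Pa.
Head loss h_f = ΔP/(ρg) = 7.667e+05/(986.1·9.81) = 79.26 m.

h_f ≈ 79.26 m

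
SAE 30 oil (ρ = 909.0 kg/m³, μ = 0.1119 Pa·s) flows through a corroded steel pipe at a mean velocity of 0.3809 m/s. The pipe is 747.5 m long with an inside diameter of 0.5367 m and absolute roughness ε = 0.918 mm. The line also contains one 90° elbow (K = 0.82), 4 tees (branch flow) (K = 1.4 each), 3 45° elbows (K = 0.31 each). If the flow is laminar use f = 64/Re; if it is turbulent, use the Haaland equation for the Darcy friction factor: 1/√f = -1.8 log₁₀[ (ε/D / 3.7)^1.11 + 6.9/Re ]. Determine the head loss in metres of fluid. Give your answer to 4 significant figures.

Reynolds number Re = ρVD/μ = 909 · 0.3809 · 0.5367 / 0.112 = 1661.
Re < 2300 → laminar flow, so f = 64/Re = 64/1661 = 0.03854 (the turbulent correlation is not needed).
Total minor-loss coefficient ΣK = 1·0.82 + 4·1.4 + 3·0.31 = 7.35.
ΔP = [f·L/D + ΣK]·(ρV²/2) = [0.03854·747.5/0.5367 + 7.35]·(909·0.3809²/2) = [53.68 + 7.35]·65.94 = 4024 Pa.
Head loss h_f = ΔP/(ρg) = 4024/(909·9.81) = 0.4513 m.

h_f ≈ 0.4513 m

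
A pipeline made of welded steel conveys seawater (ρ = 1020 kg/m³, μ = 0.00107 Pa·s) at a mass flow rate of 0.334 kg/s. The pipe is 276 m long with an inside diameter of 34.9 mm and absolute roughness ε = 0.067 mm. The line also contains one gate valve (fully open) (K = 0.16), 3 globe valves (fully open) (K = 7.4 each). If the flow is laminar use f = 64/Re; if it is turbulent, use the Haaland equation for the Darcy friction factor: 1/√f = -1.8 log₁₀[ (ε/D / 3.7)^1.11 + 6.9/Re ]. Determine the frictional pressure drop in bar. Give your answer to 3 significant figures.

A = πD²/4 = π(0.0349)²/4 = 0.0009566 m²; mean velocity V = ṁ/(ρA) = 0.334/(1020 · 0.0009566) = 0.3423 m/s.
Reynolds number Re = ρVD/μ = 1020 · 0.3423 · 0.0349 / 0.00107 = 1.139e+04.
Re > 4000 → turbulent. Relative roughness ε/D = 6.7e-05/0.0349 = 0.00192. Haaland: 1/√f = -1.8 log₁₀[(0.00192/3.7)^1.11 + 6.9/1.139e+04] = -1.8 log₁₀[0.000226 + 0.000606] = 5.544, so f = 0.03253.
Total minor-loss coefficient ΣK = 1·0.16 + 3·7.4 = 22.4.
ΔP = [f·L/D + ΣK]·(ρV²/2) = [0.03253·276/0.0349 + 22.4]·(1020·0.3423²/2) = [257.3 + 22.4]·59.76 = 1.671e+04 Pa.
ΔP = 1.671e+04 Pa = 0.167 bar.

ΔP ≈ 0.167 bar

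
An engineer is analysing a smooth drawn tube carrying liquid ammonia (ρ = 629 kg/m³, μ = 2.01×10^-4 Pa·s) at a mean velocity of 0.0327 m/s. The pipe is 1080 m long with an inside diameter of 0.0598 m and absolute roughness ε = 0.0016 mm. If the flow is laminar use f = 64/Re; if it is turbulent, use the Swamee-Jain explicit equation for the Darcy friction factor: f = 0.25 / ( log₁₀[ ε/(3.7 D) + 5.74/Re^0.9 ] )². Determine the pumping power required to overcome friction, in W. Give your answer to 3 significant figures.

Reynolds number Re = ρVD/μ = 629 · 0.0327 · 0.0598 / 0.000201 = 6119.
Re > 4000 → turbulent. Relative roughness ε/D = 1.6e-06/0.0598 = 2.68e-05. Swamee-Jain: f = 0.25/(log₁₀[2.68e-05/3.7 + 5.74/6119^0.9])² = 0.25/(log₁₀[7.23e-06 + 0.00224])² = 0.25/(-2.648)² = 0.03566.
Darcy-Weisbach: ΔP = f(L/D)(ρV²/2) = 0.03566·(1080/0.0598)·(629·0.0327²/2) = 0.03566·1.806e+04·0.3363 = 216.6 Pa.
Q = V·A = 0.0327·0.002809 = 9.184e-05 m³/s.
Pumping power P = QΔP = 9.184e-05·216.6 = 0.01989 W = 0.0199 W.

P ≈ 0.0199 W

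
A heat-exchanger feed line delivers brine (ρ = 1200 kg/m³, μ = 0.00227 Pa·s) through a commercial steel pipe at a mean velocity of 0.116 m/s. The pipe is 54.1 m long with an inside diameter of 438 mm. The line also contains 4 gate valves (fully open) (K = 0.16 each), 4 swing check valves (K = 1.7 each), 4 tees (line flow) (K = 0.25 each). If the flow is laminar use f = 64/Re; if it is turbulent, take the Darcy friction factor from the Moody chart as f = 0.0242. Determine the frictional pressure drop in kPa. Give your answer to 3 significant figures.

ΔP ≈ 0.0923 kPa

Reynolds number Re = ρVD/μ = 1200 · 0.116 · 0.438 / 0.00227 = 2.686e+04.
Re > 4000 → turbulent; use the Moody-chart value f = 0.0242.
Total minor-loss coefficient ΣK = 4·0.16 + 4·1.7 + 4·0.25 = 8.44.
ΔP = [f·L/D + ΣK]·(ρV²/2) = [0.0242·54.1/0.438 + 8.44]·(1200·0.116²/2) = [2.989 + 8.44]·8.074 = 92.27 Pa.
ΔP = 92.27 Pa = 0.0923 kPa.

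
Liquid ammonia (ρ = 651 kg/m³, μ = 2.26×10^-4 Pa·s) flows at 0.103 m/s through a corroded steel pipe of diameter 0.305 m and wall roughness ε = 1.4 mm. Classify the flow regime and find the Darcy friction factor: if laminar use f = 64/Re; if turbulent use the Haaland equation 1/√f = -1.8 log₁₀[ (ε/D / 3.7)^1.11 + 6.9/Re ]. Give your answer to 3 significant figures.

Re = ρVD/μ = 651·0.103·0.305/0.000226 = 9.049e+04.
Re > 4000 → turbulent. ε/D = 0.0014/0.305 = 0.00459; Haaland: 1/√f = -1.8 log₁₀[0.000594 + 7.62e-05] = 5.713, so f = 0.03064.

f ≈ 0.0306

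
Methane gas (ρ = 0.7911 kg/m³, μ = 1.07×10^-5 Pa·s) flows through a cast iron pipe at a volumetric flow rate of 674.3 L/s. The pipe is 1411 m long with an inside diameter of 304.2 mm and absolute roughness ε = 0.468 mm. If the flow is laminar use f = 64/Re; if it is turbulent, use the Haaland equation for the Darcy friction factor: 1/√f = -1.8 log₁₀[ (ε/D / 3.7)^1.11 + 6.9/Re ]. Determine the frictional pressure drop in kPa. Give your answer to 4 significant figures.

Q = 674.3 L/s = 674.3/1000 = 0.6743 m³/s.
Cross-sectional area A = πD²/4 = π(0.3042)²/4 = 0.07268 m²; mean velocity V = Q/A = 0.6743/0.07268 = 9.278 m/s.
Reynolds number Re = ρVD/μ = 0.7911 · 9.278 · 0.3042 / 1.07e-05 = 2.087e+05.
Re > 4000 → turbulent. Relative roughness ε/D = 0.000468/0.3042 = 0.00154. Haaland: 1/√f = -1.8 log₁₀[(0.00154/3.7)^1.11 + 6.9/2.087e+05] = -1.8 log₁₀[0.000177 + 3.31e-05] = 6.621, so f = 0.02281.
Darcy-Weisbach: ΔP = f(L/D)(ρV²/2) = 0.02281·(1411/0.3042)·(0.7911·9.278²/2) = 0.02281·4638·34.05 = 3602 Pa.
ΔP = 3602 Pa = 3.602 kPa.

ΔP ≈ 3.602 kPa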